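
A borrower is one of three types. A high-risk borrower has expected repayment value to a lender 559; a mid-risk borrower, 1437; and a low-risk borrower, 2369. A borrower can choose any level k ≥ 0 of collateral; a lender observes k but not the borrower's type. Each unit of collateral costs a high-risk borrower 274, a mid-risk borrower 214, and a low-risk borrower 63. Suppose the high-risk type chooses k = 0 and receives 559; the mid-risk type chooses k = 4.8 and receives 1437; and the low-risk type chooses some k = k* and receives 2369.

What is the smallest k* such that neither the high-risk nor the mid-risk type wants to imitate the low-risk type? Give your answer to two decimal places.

High-risk type (on-path payoff 559) won't mimic when 559 ≥ 2369 − 274·k*, i.e. k* ≥ 6.61.
Mid-risk type (on-path payoff 1437 − 214×4.8 = 409.8) won't mimic when 409.8 ≥ 2369 − 214·k*, i.e. k* ≥ 9.16.
Both must hold, so k* = max(6.61, 9.16) = 9.16. The mid-risk type's constraint binds.

9.16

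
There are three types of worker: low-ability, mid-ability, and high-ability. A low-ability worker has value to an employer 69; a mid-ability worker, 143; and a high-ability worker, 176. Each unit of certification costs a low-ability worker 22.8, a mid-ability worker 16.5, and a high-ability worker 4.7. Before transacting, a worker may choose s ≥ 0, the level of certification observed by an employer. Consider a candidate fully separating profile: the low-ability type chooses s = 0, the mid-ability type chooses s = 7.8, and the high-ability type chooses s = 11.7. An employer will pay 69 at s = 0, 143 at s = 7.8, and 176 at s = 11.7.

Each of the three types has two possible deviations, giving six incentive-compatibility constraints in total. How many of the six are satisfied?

5

Low-ability (own payoff 69): to s=7.8 gives 143 − 22.8×7.8 = -34.84 → no gain ✓; to s=11.7 gives 176 − 22.8×11.7 = -90.76 → no gain ✓.
High-ability (own payoff 176 − 4.7×11.7 = 121.01): to s=0 gives 69 → no gain ✓; to s=7.8 gives 143 − 4.7×7.8 = 106.34 → no gain ✓.
Mid-ability (own payoff 143 − 16.5×7.8 = 14.3): to s=0 gives 69 → profitable ✗; to s=11.7 gives 176 − 16.5×11.7 = -17.05 → no gain ✓.
5 of the 6 constraints hold; not an equilibrium.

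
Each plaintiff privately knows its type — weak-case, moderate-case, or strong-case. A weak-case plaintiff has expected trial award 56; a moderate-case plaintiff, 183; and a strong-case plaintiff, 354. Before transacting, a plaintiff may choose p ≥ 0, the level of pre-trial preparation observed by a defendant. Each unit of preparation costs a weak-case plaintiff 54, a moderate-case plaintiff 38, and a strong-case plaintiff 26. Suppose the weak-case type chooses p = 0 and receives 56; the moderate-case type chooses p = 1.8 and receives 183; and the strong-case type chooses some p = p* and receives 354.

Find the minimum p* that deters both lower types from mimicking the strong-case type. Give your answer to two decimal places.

Weak-case type (on-path payoff 56) won't mimic when 56 ≥ 354 − 54·p*, i.e. p* ≥ 5.52.
Moderate-case type (on-path payoff 183 − 38×1.8 = 114.6) won't mimic when 114.6 ≥ 354 − 38·p*, i.e. p* ≥ 6.30.
Both must hold, so p* = max(5.52, 6.30) = 6.30. The moderate-case type's constraint binds.

6.30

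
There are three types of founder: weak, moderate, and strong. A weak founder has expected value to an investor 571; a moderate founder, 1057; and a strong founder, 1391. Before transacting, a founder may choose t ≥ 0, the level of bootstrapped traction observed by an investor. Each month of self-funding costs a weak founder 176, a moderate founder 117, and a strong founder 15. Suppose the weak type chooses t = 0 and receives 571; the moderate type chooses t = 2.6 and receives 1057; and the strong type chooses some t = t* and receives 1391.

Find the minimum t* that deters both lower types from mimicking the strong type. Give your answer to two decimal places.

Weak type (on-path payoff 571) won't mimic when 571 ≥ 1391 − 176·t*, i.e. t* ≥ 4.66.
Moderate type (on-path payoff 1057 − 117×2.6 = 752.8) won't mimic when 752.8 ≥ 1391 − 117·t*, i.e. t* ≥ 5.45.
Both must hold, so t* = max(4.66, 5.45) = 5.45. The moderate type's constraint binds.

5.45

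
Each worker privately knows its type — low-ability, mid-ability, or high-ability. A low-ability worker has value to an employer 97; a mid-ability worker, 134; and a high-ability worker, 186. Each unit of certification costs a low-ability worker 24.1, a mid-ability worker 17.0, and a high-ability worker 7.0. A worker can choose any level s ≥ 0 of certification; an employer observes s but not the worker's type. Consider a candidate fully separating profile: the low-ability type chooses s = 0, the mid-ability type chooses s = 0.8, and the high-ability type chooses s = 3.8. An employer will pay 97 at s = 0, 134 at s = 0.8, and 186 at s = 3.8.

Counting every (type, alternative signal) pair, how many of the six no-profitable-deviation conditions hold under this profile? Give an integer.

Mid-ability (own payoff 134 − 17.0×0.8 = 120.4): to s=0 gives 97 → no gain ✓; to s=3.8 gives 186 − 17.0×3.8 = 121.4 → profitable ✗.
High-ability (own payoff 186 − 7.0×3.8 = 159.4): to s=0 gives 97 → no gain ✓; to s=0.8 gives 134 − 7.0×0.8 = 128.4 → no gain ✓.
Low-ability (own payoff 97): to s=0.8 gives 134 − 24.1×0.8 = 114.72 → profitable ✗; to s=3.8 gives 186 − 24.1×3.8 = 94.42 → no gain ✓.
4 of the 6 constraints hold; not an equilibrium.

4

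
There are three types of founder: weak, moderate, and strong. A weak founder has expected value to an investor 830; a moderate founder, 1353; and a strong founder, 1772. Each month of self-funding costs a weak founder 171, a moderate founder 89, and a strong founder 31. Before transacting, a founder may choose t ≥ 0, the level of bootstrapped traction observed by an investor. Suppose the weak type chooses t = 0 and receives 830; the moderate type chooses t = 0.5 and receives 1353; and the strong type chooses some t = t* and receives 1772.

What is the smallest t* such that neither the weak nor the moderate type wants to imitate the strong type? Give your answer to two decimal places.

5.51

Weak type (on-path payoff 830) won't mimic when 830 ≥ 1772 − 171·t*, i.e. t* ≥ 5.51.
Moderate type (on-path payoff 1353 − 89×0.5 = 1308.5) won't mimic when 1308.5 ≥ 1772 − 89·t*, i.e. t* ≥ 5.21.
Both must hold, so t* = max(5.51, 5.21) = 5.51. The weak type's constraint binds.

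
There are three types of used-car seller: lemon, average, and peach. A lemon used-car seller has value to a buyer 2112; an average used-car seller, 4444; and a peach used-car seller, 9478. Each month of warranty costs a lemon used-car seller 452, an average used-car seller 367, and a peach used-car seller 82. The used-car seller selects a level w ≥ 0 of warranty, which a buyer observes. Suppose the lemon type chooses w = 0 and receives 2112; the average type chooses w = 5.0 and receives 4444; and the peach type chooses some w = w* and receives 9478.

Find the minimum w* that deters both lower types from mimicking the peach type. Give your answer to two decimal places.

18.72

Lemon type (on-path payoff 2112) won't mimic when 2112 ≥ 9478 − 452·w*, i.e. w* ≥ 16.30.
Average type (on-path payoff 4444 − 367×5.0 = 2609) won't mimic when 2609 ≥ 9478 − 367·w*, i.e. w* ≥ 18.72.
Both must hold, so w* = max(16.30, 18.72) = 18.72. The average type's constraint binds.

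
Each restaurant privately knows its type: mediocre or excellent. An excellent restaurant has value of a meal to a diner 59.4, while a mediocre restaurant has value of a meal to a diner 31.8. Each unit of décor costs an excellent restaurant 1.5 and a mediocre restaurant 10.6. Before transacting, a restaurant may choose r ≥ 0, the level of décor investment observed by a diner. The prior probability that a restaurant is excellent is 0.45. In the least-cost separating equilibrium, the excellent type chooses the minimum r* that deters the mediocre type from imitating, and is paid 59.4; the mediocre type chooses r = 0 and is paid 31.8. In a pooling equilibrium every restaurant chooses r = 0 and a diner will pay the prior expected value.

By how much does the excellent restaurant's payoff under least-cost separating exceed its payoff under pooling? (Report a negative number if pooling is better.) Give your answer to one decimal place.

11.3

Least-cost separating signal: r* solves 31.8 = 59.4 − 10.6·r*, so r* = (59.4 − 31.8)/10.6 ≈ 2.6038.
Excellent type's separating payoff: 59.4 − 1.5 × r* = 59.4 − 1.5 × (59.4 − 31.8)/10.6 = 59.4 − 41.4/10.6 ≈ 55.494.
Pooling payoff: 0.45 × 59.4 + 0.55 × 31.8 = 44.22.
Difference: 55.494 − 44.22 = 11.274, i.e. 11.3 to one decimal place.
The excellent type prefers to separate.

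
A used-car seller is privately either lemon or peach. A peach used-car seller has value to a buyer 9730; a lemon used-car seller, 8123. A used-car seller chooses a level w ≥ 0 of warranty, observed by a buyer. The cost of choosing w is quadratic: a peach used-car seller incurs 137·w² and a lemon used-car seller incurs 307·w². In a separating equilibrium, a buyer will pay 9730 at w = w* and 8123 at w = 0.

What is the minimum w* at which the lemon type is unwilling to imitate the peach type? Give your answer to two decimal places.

2.29

The lemon type at w = 0 receives 8123; imitating at w* yields 9730 − 307·w*².
Indifference: 8123 = 9730 − 307·w*², so w*² = (9730 − 8123) / 307 ≈ 5.2345.
w* = √5.2345 ≈ 2.29.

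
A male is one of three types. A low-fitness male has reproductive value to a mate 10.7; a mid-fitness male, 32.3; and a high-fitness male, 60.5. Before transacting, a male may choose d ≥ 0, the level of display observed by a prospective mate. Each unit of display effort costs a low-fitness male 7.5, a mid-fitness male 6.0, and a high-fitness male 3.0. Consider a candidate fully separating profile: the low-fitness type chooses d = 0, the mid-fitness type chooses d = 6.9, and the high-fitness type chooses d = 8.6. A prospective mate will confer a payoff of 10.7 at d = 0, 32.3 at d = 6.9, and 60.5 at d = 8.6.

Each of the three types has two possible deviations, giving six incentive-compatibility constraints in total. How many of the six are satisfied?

4

High-fitness (own payoff 60.5 − 3.0×8.6 = 34.7): to d=0 gives 10.7 → no gain ✓; to d=6.9 gives 32.3 − 3.0×6.9 = 11.6 → no gain ✓.
Mid-fitness (own payoff 32.3 − 6.0×6.9 = -9.1): to d=0 gives 10.7 → profitable ✗; to d=8.6 gives 60.5 − 6.0×8.6 = 8.9 → profitable ✗.
Low-fitness (own payoff 10.7): to d=6.9 gives 32.3 − 7.5×6.9 = -19.45 → no gain ✓; to d=8.6 gives 60.5 − 7.5×8.6 = -4 → no gain ✓.
4 of the 6 constraints hold; not an equilibrium.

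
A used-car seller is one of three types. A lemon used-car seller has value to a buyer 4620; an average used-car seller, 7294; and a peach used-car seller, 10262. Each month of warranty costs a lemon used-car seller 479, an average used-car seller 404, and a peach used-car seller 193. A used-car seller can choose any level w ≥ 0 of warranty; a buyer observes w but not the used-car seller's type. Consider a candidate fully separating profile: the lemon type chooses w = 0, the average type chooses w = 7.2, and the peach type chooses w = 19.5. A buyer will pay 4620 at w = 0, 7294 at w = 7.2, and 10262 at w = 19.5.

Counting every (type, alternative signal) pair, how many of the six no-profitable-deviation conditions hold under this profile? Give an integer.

Average (own payoff 7294 − 404×7.2 = 4385.2): to w=0 gives 4620 → profitable ✗; to w=19.5 gives 10262 − 404×19.5 = 2384 → no gain ✓.
Lemon (own payoff 4620): to w=7.2 gives 7294 − 479×7.2 = 3845.2 → no gain ✓; to w=19.5 gives 10262 − 479×19.5 = 921.5 → no gain ✓.
Peach (own payoff 10262 − 193×19.5 = 6498.5): to w=0 gives 4620 → no gain ✓; to w=7.2 gives 7294 − 193×7.2 = 5904.4 → no gain ✓.
5 of the 6 constraints hold; not an equilibrium.

5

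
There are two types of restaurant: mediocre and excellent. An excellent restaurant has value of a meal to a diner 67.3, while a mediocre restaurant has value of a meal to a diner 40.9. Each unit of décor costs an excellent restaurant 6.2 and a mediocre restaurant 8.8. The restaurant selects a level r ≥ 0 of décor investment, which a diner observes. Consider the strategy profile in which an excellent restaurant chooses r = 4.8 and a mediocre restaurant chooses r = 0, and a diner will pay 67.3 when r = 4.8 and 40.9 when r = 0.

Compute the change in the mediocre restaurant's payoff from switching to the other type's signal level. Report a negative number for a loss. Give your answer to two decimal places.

Playing r = 0 the mediocre restaurant receives 40.9.
Deviating to r = 4.8 brings payment 67.3 at cost 8.8 × 4.8 = 42.24, netting 25.06.
Gain from deviating: 25.06 − 40.9 = -15.84.
The gain is negative, so the mediocre type's incentive-compatibility constraint is satisfied.

-15.84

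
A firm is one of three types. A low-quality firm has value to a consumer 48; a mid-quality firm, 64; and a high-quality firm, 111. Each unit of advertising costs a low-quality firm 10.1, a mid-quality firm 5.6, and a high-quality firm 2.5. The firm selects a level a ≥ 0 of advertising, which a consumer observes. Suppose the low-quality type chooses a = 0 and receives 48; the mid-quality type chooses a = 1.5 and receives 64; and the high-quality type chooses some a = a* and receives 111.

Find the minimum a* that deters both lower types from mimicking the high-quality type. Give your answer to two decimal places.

Low-quality type (on-path payoff 48) won't mimic when 48 ≥ 111 − 10.1·a*, i.e. a* ≥ 6.24.
Mid-quality type (on-path payoff 64 − 5.6×1.5 = 55.6) won't mimic when 55.6 ≥ 111 − 5.6·a*, i.e. a* ≥ 9.89.
Both must hold, so a* = max(6.24, 9.89) = 9.89. The mid-quality type's constraint binds.

9.89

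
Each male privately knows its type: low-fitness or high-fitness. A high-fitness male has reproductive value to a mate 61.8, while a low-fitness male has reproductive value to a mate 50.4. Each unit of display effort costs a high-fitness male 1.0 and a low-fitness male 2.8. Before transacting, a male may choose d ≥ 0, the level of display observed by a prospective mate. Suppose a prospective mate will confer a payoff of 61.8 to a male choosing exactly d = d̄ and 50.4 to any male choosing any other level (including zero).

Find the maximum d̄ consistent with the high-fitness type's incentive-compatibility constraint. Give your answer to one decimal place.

11.4

Choosing d̄ yields the high-fitness type 61.8 − 1.0·d̄; choosing zero yields 50.4.
The high-fitness type is indifferent at 61.8 − 1.0·d̄ = 50.4, i.e. d̄ = (61.8 − 50.4) / 1.0 = 11.4.
For any d̄ above 11.4 the high-fitness type would rather pool at zero, so separation collapses.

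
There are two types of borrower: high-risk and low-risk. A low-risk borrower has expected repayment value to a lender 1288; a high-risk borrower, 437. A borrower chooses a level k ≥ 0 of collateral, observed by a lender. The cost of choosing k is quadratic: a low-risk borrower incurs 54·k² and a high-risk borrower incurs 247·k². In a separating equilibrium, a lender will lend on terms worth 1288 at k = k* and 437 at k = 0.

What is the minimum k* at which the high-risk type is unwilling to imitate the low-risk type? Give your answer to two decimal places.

1.86

The high-risk type at k = 0 receives 437; imitating at k* yields 1288 − 247·k*².
Indifference: 437 = 1288 − 247·k*², so k*² = (1288 − 437) / 247 ≈ 3.4453.
k* = √3.4453 ≈ 1.86.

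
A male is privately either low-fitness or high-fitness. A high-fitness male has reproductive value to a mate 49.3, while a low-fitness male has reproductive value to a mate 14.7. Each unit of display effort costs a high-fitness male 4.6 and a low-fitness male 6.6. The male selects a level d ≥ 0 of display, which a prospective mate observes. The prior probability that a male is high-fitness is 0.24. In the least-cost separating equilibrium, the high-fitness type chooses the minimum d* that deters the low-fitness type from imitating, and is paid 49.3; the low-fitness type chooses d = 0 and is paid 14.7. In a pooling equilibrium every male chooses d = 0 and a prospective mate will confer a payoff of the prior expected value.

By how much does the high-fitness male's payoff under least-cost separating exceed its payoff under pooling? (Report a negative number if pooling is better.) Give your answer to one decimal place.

Least-cost separating signal: d* solves 14.7 = 49.3 − 6.6·d*, so d* = (49.3 − 14.7)/6.6 ≈ 5.2424.
High-fitness type's separating payoff: 49.3 − 4.6 × d* = 49.3 − 4.6 × (49.3 − 14.7)/6.6 = 49.3 − 159.16/6.6 ≈ 25.185.
Pooling payoff: 0.24 × 49.3 + 0.76 × 14.7 = 23.004.
Difference: 25.185 − 23.004 = 2.181, i.e. 2.2 to one decimal place.
The high-fitness type prefers to separate.

2.2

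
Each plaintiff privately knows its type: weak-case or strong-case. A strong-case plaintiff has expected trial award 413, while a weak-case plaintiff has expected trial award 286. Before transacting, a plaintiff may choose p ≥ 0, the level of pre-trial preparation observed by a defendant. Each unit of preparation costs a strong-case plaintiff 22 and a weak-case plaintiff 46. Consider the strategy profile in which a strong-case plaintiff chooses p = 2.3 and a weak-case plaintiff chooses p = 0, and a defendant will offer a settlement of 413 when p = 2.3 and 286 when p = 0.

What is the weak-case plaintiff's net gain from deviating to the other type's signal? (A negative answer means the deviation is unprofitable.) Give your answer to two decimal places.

21.20

Playing p = 0 the weak-case plaintiff receives 286.
Deviating to p = 2.3 brings payment 413 at cost 46 × 2.3 = 105.8, netting 307.2.
Gain from deviating: 307.2 − 286 = 21.20.
The gain is positive, so the weak-case type's incentive-compatibility constraint is violated — this profile is not a separating equilibrium.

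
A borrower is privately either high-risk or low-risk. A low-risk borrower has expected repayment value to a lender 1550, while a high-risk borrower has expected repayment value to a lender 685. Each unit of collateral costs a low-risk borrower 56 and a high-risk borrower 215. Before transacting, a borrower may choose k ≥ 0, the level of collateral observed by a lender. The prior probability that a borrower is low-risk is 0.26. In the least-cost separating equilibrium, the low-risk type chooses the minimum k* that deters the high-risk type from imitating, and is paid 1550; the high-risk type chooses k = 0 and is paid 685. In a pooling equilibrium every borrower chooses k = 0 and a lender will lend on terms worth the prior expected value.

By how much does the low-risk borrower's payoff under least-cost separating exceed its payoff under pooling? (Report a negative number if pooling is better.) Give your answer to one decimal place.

414.8

Least-cost separating signal: k* solves 685 = 1550 − 215·k*, so k* = (1550 − 685)/215 ≈ 4.0233.
Low-risk type's separating payoff: 1550 − 56 × k* = 1550 − 56 × (1550 − 685)/215 = 1550 − 48440/215 ≈ 1324.698.
Pooling payoff: 0.26 × 1550 + 0.74 × 685 = 909.9.
Difference: 1324.698 − 909.9 = 414.798, i.e. 414.8 to one decimal place.
The low-risk type prefers to separate.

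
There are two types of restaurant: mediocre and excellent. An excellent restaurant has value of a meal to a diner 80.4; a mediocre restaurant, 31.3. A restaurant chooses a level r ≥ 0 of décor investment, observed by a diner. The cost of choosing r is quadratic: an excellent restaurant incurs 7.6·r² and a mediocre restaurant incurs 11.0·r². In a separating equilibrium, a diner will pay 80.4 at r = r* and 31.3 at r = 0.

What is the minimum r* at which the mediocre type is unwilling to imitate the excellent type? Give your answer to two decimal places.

2.11

The mediocre type at r = 0 receives 31.3; imitating at r* yields 80.4 − 11.0·r*².
Indifference: 31.3 = 80.4 − 11.0·r*², so r*² = (80.4 − 31.3) / 11.0 ≈ 4.4636.
r* = √4.4636 ≈ 2.11.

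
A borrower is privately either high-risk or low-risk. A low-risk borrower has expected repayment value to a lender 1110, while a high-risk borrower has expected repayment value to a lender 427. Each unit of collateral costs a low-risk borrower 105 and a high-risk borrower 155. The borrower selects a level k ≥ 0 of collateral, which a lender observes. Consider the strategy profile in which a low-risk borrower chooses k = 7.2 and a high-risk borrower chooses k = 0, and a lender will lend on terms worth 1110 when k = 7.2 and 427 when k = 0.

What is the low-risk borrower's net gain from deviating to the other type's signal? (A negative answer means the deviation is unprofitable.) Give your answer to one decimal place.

Playing k = 7.2 the low-risk borrower receives 1110 − 105 × 7.2 = 354.
Deviating to k = 0 yields 427 instead.
Gain from deviating: 427 − 354 = 73.0.
The gain is positive, so the low-risk type's incentive-compatibility constraint is violated — this profile is not a separating equilibrium.

73.0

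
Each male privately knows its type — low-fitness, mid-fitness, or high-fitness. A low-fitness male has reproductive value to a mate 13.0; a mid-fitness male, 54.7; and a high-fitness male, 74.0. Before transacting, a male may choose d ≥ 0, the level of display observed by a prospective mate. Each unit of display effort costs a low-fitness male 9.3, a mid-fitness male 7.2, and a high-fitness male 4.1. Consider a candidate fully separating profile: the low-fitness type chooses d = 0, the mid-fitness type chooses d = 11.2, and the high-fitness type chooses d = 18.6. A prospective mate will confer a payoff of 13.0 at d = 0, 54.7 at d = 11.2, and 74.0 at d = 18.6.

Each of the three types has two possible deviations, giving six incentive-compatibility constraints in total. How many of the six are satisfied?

3

Mid-fitness (own payoff 54.7 − 7.2×11.2 = -25.94): to d=0 gives 13.0 → profitable ✗; to d=18.6 gives 74.0 − 7.2×18.6 = -59.92 → no gain ✓.
Low-fitness (own payoff 13.0): to d=11.2 gives 54.7 − 9.3×11.2 = -49.46 → no gain ✓; to d=18.6 gives 74.0 − 9.3×18.6 = -98.98 → no gain ✓.
High-fitness (own payoff 74.0 − 4.1×18.6 = -2.26): to d=0 gives 13.0 → profitable ✗; to d=11.2 gives 54.7 − 4.1×11.2 = 8.78 → profitable ✗.
3 of the 6 constraints hold; not an equilibrium.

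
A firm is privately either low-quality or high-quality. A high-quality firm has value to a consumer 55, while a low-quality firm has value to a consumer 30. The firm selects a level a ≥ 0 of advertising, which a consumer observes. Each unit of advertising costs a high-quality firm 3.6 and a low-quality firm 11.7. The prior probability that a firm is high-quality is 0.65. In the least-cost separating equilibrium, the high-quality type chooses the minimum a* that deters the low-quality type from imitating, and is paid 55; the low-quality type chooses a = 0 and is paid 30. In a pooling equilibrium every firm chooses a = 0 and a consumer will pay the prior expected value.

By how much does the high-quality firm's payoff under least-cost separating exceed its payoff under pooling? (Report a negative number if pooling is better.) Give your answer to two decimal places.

Least-cost separating signal: a* solves 30 = 55 − 11.7·a*, so a* = (55 − 30)/11.7 ≈ 2.1368.
High-quality type's separating payoff: 55 − 3.6 × a* = 55 − 3.6 × (55 − 30)/11.7 = 55 − 90/11.7 ≈ 47.3077.
Pooling payoff: 0.65 × 55 + 0.35 × 30 = 46.25.
Difference: 47.3077 − 46.25 = 1.0577, i.e. 1.06 to two decimal places.
The high-quality type prefers to separate.

1.06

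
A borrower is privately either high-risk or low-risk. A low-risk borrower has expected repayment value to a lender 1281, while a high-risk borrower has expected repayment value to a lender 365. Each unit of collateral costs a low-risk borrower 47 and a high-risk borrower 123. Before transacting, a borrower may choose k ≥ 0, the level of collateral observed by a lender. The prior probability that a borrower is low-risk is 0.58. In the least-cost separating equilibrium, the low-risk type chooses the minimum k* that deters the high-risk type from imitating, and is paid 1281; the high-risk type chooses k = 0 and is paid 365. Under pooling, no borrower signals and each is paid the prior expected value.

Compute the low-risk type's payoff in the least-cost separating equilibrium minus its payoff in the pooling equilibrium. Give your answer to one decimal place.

Least-cost separating signal: k* solves 365 = 1281 − 123·k*, so k* = (1281 − 365)/123 ≈ 7.4472.
Low-risk type's separating payoff: 1281 − 47 × k* = 1281 − 47 × (1281 − 365)/123 = 1281 − 43052/123 ≈ 930.984.
Pooling payoff: 0.58 × 1281 + 0.42 × 365 = 896.28.
Difference: 930.984 − 896.28 = 34.704, i.e. 34.7 to one decimal place.
The low-risk type prefers to separate.

34.7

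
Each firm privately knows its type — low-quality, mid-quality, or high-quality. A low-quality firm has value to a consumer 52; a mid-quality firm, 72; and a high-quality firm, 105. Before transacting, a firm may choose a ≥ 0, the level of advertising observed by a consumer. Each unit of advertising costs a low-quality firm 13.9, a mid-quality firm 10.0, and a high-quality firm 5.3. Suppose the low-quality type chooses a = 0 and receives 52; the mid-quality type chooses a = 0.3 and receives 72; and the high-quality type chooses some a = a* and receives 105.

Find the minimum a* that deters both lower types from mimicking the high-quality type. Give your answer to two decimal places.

Mid-quality type (on-path payoff 72 − 10.0×0.3 = 69) won't mimic when 69 ≥ 105 − 10.0·a*, i.e. a* ≥ 3.60.
Low-quality type (on-path payoff 52) won't mimic when 52 ≥ 105 − 13.9·a*, i.e. a* ≥ 3.81.
Both must hold, so a* = max(3.81, 3.60) = 3.81. The low-quality type's constraint binds.

3.81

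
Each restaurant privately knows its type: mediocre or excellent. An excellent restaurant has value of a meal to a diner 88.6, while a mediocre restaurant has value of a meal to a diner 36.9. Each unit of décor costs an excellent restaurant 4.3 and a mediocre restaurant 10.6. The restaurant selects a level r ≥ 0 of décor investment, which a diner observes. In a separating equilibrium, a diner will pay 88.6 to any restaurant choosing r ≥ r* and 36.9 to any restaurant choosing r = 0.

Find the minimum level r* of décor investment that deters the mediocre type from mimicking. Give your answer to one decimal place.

4.9

A mediocre restaurant choosing r = 0 receives 36.9.
Imitating at r* instead would pay 88.6 at cost 10.6·r*, netting 88.6 − 10.6·r*.
Indifference: 36.9 = 88.6 − 10.6·r*, so r* = (88.6 − 36.9) / 10.6 ≈ 4.9.
At r* the mediocre type's incentive constraint just binds; the excellent type strictly prefers r* since its per-unit cost is lower.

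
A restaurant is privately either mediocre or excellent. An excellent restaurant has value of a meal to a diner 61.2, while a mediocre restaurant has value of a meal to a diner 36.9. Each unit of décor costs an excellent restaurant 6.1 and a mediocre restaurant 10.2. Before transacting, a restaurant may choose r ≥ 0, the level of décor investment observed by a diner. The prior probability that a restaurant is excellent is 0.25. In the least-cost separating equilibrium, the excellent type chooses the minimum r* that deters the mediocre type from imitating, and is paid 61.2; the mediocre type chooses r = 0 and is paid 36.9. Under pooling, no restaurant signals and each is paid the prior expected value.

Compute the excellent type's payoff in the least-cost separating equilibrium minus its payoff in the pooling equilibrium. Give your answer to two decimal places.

3.69

Least-cost separating signal: r* solves 36.9 = 61.2 − 10.2·r*, so r* = (61.2 − 36.9)/10.2 ≈ 2.3824.
Excellent type's separating payoff: 61.2 − 6.1 × r* = 61.2 − 6.1 × (61.2 − 36.9)/10.2 = 61.2 − 148.23/10.2 ≈ 46.6676.
Pooling payoff: 0.25 × 61.2 + 0.75 × 36.9 = 42.975.
Difference: 46.6676 − 42.975 = 3.6926, i.e. 3.69 to two decimal places.
The excellent type prefers to separate.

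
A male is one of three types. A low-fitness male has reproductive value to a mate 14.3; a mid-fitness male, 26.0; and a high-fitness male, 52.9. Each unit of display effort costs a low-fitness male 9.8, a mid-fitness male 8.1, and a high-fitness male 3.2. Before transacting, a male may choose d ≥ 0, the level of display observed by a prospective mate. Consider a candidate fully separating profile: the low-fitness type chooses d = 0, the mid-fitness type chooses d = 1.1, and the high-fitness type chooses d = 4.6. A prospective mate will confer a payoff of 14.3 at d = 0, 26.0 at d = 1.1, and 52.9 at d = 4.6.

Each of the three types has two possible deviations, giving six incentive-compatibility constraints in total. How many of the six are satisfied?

5

Mid-fitness (own payoff 26.0 − 8.1×1.1 = 17.09): to d=0 gives 14.3 → no gain ✓; to d=4.6 gives 52.9 − 8.1×4.6 = 15.64 → no gain ✓.
Low-fitness (own payoff 14.3): to d=1.1 gives 26.0 − 9.8×1.1 = 15.22 → profitable ✗; to d=4.6 gives 52.9 − 9.8×4.6 = 7.82 → no gain ✓.
High-fitness (own payoff 52.9 − 3.2×4.6 = 38.18): to d=0 gives 14.3 → no gain ✓; to d=1.1 gives 26.0 − 3.2×1.1 = 22.48 → no gain ✓.
5 of the 6 constraints hold; not an equilibrium.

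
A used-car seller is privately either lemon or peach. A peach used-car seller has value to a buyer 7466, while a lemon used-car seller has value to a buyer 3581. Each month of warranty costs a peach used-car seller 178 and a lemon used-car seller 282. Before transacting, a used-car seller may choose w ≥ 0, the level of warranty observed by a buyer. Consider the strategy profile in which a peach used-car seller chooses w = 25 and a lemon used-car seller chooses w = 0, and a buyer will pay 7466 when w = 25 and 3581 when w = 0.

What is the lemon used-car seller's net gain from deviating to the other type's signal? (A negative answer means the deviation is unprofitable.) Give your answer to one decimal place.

Playing w = 0 the lemon used-car seller receives 3581.
Deviating to w = 25 brings payment 7466 at cost 282 × 25 = 7050, netting 416.
Gain from deviating: 416 − 3581 = -3165.0.
The gain is negative, so the lemon type's incentive-compatibility constraint is satisfied.

-3165.0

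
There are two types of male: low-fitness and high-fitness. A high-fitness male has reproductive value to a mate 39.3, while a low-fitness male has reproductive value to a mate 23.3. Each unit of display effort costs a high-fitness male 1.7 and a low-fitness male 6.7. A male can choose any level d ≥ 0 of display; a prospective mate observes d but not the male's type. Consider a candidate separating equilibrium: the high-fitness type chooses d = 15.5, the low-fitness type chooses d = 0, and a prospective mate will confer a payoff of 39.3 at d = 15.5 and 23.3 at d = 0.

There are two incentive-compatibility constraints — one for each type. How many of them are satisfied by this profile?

Low-fitness type: stay at 0 → 23.3; mimic → 39.3 − 6.7 × 15.5 = -64.55. IC holds (23.3 ≥ -64.55).
High-fitness type: signal → 39.3 − 1.7 × 15.5 = 12.95; deviate to 0 → 23.3. IC fails (12.95 < 23.3).
1 of 2 constraints hold, so this profile is not an equilibrium.

1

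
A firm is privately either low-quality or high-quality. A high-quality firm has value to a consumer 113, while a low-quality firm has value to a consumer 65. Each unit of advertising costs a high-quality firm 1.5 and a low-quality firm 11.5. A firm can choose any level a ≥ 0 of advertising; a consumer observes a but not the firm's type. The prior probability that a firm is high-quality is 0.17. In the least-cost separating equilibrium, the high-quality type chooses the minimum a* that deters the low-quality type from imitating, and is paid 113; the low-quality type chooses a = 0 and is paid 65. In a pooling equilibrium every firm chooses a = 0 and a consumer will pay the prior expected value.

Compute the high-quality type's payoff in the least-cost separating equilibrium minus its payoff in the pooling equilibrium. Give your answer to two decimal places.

Least-cost separating signal: a* solves 65 = 113 − 11.5·a*, so a* = (113 − 65)/11.5 ≈ 4.1739.
High-quality type's separating payoff: 113 − 1.5 × a* = 113 − 1.5 × (113 − 65)/11.5 = 113 − 72/11.5 ≈ 106.7391.
Pooling payoff: 0.17 × 113 + 0.83 × 65 = 73.16.
Difference: 106.7391 − 73.16 = 33.5791, i.e. 33.58 to two decimal places.
The high-quality type prefers to separate.

33.58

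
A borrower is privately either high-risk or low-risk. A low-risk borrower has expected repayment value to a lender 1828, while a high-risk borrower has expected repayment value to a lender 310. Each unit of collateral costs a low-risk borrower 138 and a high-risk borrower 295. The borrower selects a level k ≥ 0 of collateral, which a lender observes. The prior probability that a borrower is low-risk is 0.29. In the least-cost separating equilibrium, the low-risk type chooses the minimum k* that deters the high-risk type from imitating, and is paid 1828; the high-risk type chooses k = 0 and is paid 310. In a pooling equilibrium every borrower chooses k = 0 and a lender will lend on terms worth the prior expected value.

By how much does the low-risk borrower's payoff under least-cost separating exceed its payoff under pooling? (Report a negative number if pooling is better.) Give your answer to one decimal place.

367.7

Least-cost separating signal: k* solves 310 = 1828 − 295·k*, so k* = (1828 − 310)/295 ≈ 5.1458.
Low-risk type's separating payoff: 1828 − 138 × k* = 1828 − 138 × (1828 − 310)/295 = 1828 − 209484/295 ≈ 1117.885.
Pooling payoff: 0.29 × 1828 + 0.71 × 310 = 750.22.
Difference: 1117.885 − 750.22 = 367.665, i.e. 367.7 to one decimal place.
The low-risk type prefers to separate.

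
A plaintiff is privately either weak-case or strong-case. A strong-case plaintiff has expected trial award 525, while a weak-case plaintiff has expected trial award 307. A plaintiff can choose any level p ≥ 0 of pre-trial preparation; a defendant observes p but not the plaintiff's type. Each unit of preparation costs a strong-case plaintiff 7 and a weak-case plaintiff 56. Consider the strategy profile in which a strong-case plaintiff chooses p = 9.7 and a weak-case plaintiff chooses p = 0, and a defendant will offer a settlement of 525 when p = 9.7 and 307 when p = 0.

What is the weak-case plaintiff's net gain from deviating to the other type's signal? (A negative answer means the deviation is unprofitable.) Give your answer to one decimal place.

-325.2

Playing p = 0 the weak-case plaintiff receives 307.
Deviating to p = 9.7 brings payment 525 at cost 56 × 9.7 = 543.2, netting -18.2.
Gain from deviating: -18.2 − 307 = -325.2.
The gain is negative, so the weak-case type's incentive-compatibility constraint is satisfied.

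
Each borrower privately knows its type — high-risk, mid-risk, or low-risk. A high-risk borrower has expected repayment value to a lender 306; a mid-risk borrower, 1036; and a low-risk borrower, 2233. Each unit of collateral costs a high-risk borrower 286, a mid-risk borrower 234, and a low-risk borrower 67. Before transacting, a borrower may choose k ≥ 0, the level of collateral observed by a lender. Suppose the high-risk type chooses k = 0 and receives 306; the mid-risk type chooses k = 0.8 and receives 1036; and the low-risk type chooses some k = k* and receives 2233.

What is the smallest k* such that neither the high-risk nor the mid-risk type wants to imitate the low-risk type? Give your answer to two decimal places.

Mid-risk type (on-path payoff 1036 − 234×0.8 = 848.8) won't mimic when 848.8 ≥ 2233 − 234·k*, i.e. k* ≥ 5.92.
High-risk type (on-path payoff 306) won't mimic when 306 ≥ 2233 − 286·k*, i.e. k* ≥ 6.74.
Both must hold, so k* = max(6.74, 5.92) = 6.74. The high-risk type's constraint binds.

6.74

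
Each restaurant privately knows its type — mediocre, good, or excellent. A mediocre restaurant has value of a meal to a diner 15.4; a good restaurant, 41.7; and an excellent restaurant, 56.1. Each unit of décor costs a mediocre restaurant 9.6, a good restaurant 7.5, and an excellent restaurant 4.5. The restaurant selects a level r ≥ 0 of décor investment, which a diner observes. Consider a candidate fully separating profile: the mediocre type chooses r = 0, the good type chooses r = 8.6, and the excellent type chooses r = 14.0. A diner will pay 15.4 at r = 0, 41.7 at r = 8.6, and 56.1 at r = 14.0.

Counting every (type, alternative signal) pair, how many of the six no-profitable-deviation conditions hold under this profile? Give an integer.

3

Excellent (own payoff 56.1 − 4.5×14.0 = -6.9): to r=0 gives 15.4 → profitable ✗; to r=8.6 gives 41.7 − 4.5×8.6 = 3 → profitable ✗.
Mediocre (own payoff 15.4): to r=8.6 gives 41.7 − 9.6×8.6 = -40.86 → no gain ✓; to r=14.0 gives 56.1 − 9.6×14.0 = -78.3 → no gain ✓.
Good (own payoff 41.7 − 7.5×8.6 = -22.8): to r=0 gives 15.4 → profitable ✗; to r=14.0 gives 56.1 − 7.5×14.0 = -48.9 → no gain ✓.
3 of the 6 constraints hold; not an equilibrium.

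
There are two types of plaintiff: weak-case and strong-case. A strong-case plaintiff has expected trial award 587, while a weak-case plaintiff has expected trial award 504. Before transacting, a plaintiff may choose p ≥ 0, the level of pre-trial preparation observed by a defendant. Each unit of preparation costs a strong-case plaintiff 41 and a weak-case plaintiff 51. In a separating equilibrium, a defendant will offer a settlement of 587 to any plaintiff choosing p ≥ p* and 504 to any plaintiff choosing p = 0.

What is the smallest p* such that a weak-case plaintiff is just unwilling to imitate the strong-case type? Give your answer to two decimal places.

A weak-case plaintiff choosing p = 0 receives 504.
Imitating at p* instead would pay 587 at cost 51·p*, netting 587 − 51·p*.
Indifference: 504 = 587 − 51·p*, so p* = (587 − 504) / 51 ≈ 1.63.
At p* the weak-case type's incentive constraint just binds; the strong-case type strictly prefers p* since its per-unit cost is lower.

1.63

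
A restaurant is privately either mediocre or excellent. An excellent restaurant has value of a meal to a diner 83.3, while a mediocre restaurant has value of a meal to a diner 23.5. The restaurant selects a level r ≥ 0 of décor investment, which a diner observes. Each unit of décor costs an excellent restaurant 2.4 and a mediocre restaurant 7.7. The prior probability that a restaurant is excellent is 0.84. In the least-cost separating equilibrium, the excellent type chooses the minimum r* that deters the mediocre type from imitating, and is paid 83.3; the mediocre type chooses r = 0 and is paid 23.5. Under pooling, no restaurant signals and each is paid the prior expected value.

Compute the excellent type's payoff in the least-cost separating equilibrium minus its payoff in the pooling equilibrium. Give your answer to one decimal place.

Least-cost separating signal: r* solves 23.5 = 83.3 − 7.7·r*, so r* = (83.3 − 23.5)/7.7 ≈ 7.7662.
Excellent type's separating payoff: 83.3 − 2.4 × r* = 83.3 − 2.4 × (83.3 − 23.5)/7.7 = 83.3 − 143.52/7.7 ≈ 64.661.
Pooling payoff: 0.84 × 83.3 + 0.16 × 23.5 = 73.732.
Difference: 64.661 − 73.732 = -9.071, i.e. -9.1 to one decimal place.
The excellent type would prefer the pooling outcome.

-9.1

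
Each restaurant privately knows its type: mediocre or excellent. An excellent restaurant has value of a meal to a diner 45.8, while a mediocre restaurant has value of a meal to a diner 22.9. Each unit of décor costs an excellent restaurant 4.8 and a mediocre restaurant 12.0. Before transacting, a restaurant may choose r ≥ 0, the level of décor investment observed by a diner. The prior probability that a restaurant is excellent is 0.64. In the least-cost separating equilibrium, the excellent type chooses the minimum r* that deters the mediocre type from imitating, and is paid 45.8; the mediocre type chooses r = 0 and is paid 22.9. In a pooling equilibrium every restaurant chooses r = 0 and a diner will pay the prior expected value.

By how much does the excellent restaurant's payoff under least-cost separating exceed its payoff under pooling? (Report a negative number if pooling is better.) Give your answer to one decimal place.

Least-cost separating signal: r* solves 22.9 = 45.8 − 12.0·r*, so r* = (45.8 − 22.9)/12.0 ≈ 1.9083.
Excellent type's separating payoff: 45.8 − 4.8 × r* = 45.8 − 4.8 × (45.8 − 22.9)/12.0 = 45.8 − 109.92/12.0 = 36.64.
Pooling payoff: 0.64 × 45.8 + 0.36 × 22.9 = 37.556.
Difference: 36.64 − 37.556 = -0.916, i.e. -0.9 to one decimal place.
The excellent type would prefer the pooling outcome.

-0.9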